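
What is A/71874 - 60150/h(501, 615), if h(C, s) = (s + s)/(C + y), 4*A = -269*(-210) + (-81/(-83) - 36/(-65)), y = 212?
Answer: -739100439051959/21197559240 ≈ -34867.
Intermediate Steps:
A = 304771803/21580 (A = (-269*(-210) + (-81/(-83) - 36/(-65)))/4 = (56490 + (-81*(-1/83) - 36*(-1/65)))/4 = (56490 + (81/83 + 36/65))/4 = (56490 + 8253/5395)/4 = (1/4)*(304771803/5395) = 304771803/21580 ≈ 14123.)
h(C, s) = 2*s/(212 + C) (h(C, s) = (s + s)/(C + 212) = (2*s)/(212 + C) = 2*s/(212 + C))
A/71874 - 60150/h(501, 615) = (304771803/21580)/71874 - 60150/(2*615/(212 + 501)) = (304771803/21580)*(1/71874) - 60150/(2*615/713) = 101590601/517013640 - 60150/(2*615*(1/713)) = 101590601/517013640 - 60150/1230/713 = 101590601/517013640 - 60150*713/1230 = 101590601/517013640 - 1429565/41 = -739100439051959/21197559240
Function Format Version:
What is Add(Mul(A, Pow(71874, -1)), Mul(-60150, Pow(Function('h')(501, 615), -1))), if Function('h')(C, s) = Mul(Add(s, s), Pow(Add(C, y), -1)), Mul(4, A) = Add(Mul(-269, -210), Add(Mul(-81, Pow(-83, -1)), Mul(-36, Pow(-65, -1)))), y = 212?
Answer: Rational(-739100439051959, 21197559240) ≈ -34867.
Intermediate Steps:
A = Rational(304771803, 21580) (A = Mul(Rational(1, 4), Add(Mul(-269, -210), Add(Mul(-81, Pow(-83, -1)), Mul(-36, Pow(-65, -1))))) = Mul(Rational(1, 4), Add(56490, Add(Mul(-81, Rational(-1, 83)), Mul(-36, Rational(-1, 65))))) = Mul(Rational(1, 4), Add(56490, Add(Rational(81, 83), Rational(36, 65)))) = Mul(Rational(1, 4), Add(56490, Rational(8253, 5395))) = Mul(Rational(1, 4), Rational(304771803, 5395)) = Rational(304771803, 21580) ≈ 14123.)
Function('h')(C, s) = Mul(2, s, Pow(Add(212, C), -1)) (Function('h')(C, s) = Mul(Add(s, s), Pow(Add(C, 212), -1)) = Mul(Mul(2, s), Pow(Add(212, C), -1)) = Mul(2, s, Pow(Add(212, C), -1)))
Add(Mul(A, Pow(71874, -1)), Mul(-60150, Pow(Function('h')(501, 615), -1))) = Add(Mul(Rational(304771803, 21580), Pow(71874, -1)), Mul(-60150, Pow(Mul(2, 615, Pow(Add(212, 501), -1)), -1))) = Add(Mul(Rational(304771803, 21580), Rational(1, 71874)), Mul(-60150, Pow(Mul(2, 615, Pow(713, -1)), -1))) = Add(Rational(101590601, 517013640), Mul(-60150, Pow(Mul(2, 615, Rational(1, 713)), -1))) = Add(Rational(101590601, 517013640), Mul(-60150, Pow(Rational(1230, 713), -1))) = Add(Rational(101590601, 517013640), Mul(-60150, Rational(713, 1230))) = Add(Rational(101590601, 517013640), Rational(-1429565, 41)) = Rational(-739100439051959, 21197559240)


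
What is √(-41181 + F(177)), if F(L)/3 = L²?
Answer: √52806 ≈ 229.80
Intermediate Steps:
F(L) = 3*L²
√(-41181 + F(177)) = √(-41181 + 3*177²) = √(-41181 + 3*31329) = √(-41181 + 93987) = √52806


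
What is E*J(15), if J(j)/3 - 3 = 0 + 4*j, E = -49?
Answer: -9261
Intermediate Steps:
J(j) = 9 + 12*j (J(j) = 9 + 3*(0 + 4*j) = 9 + 3*(4*j) = 9 + 12*j)
E*J(15) = -49*(9 + 12*15) = -49*(9 + 180) = -49*189 = -9261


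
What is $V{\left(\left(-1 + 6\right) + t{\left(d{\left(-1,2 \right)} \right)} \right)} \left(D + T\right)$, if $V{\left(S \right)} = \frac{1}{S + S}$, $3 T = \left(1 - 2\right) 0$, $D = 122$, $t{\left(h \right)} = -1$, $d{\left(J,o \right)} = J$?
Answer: $\frac{61}{4} \approx 15.25$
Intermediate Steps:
$T = 0$ ($T = \frac{\left(1 - 2\right) 0}{3} = \frac{\left(-1\right) 0}{3} = \frac{1}{3} \cdot 0 = 0$)
$V{\left(S \right)} = \frac{1}{2 S}$
$V{\left(\left(-1 + 6\right) + t{\left(d{\left(-1,2 \right)} \right)} \right)} \left(D + T\right) = \frac{1}{2 \left(\left(-1 + 6\right) - 1\right)} \left(122 + 0\right) = \frac{1}{2 \left(5 - 1\right)} 122 = \frac{1}{2 \cdot 4} \cdot 122 = \frac{1}{2} \cdot \frac{1}{4} \cdot 122 = \frac{1}{8} \cdot 122 = \frac{61}{4}$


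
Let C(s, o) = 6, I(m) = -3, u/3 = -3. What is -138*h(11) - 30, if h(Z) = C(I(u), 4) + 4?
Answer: -1410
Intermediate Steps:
u = -9 (u = 3*(-3) = -9)
h(Z) = 10 (h(Z) = 6 + 4 = 10)
-138*h(11) - 30 = -138*10 - 30 = -1380 - 30 = -1410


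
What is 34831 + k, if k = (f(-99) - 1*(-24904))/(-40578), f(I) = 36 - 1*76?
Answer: 235557909/6763 ≈ 34830.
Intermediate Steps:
f(I) = -40 (f(I) = 36 - 76 = -40)
k = -4144/6763 (k = (-40 - 1*(-24904))/(-40578) = (-40 + 24904)*(-1/40578) = 24864*(-1/40578) = -4144/6763 ≈ -0.61275)
34831 + k = 34831 - 4144/6763 = 235557909/6763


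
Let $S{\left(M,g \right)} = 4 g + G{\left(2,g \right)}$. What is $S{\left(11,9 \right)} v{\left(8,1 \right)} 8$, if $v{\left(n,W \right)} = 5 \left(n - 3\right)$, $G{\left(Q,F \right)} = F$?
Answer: $9000$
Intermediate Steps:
$v{\left(n,W \right)} = -15 + 5 n$ ($v{\left(n,W \right)} = 5 \left(-3 + n\right) = -15 + 5 n$)
$S{\left(M,g \right)} = 5 g$ ($S{\left(M,g \right)} = 4 g + g = 5 g$)
$S{\left(11,9 \right)} v{\left(8,1 \right)} 8 = 5 \cdot 9 \left(-15 + 5 \cdot 8\right) 8 = 45 \left(-15 + 40\right) 8 = 45 \cdot 25 \cdot 8 = 1125 \cdot 8 = 9000$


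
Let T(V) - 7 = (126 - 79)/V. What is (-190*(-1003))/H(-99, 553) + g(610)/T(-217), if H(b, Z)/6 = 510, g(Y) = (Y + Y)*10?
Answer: 3081457/1656 ≈ 1860.8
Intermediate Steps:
g(Y) = 20*Y (g(Y) = (2*Y)*10 = 20*Y)
H(b, Z) = 3060 (H(b, Z) = 6*510 = 3060)
T(V) = 7 + 47/V (T(V) = 7 + (126 - 79)/V = 7 + 47/V)
(-190*(-1003))/H(-99, 553) + g(610)/T(-217) = -190*(-1003)/3060 + (20*610)/(7 + 47/(-217)) = 190570*(1/3060) + 12200/(7 + 47*(-1/217)) = 1121/18 + 12200/(7 - 47/217) = 1121/18 + 12200/(1472/217) = 1121/18 + 12200*(217/1472) = 1121/18 + 330925/184 = 3081457/1656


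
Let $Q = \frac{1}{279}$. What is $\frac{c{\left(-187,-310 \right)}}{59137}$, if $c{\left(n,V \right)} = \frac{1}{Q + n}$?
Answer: $- \frac{279}{3085295564} \approx -9.0429 \cdot 10^{-8}$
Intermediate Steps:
$Q = \frac{1}{279} \approx 0.0035842$
$c{\left(n,V \right)} = \frac{1}{\frac{1}{279} + n}$
$\frac{c{\left(-187,-310 \right)}}{59137} = \frac{279 \frac{1}{1 + 279 \left(-187\right)}}{59137} = \frac{279}{1 - 52173} \cdot \frac{1}{59137} = \frac{279}{-52172} \cdot \frac{1}{59137} = 279 \left(- \frac{1}{52172}\right) \frac{1}{59137} = \left(- \frac{279}{52172}\right) \frac{1}{59137} = - \frac{279}{3085295564}$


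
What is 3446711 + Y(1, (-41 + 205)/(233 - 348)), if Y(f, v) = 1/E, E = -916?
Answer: 3157187275/916 ≈ 3.4467e+6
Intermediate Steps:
Y(f, v) = -1/916 (Y(f, v) = 1/(-916) = -1/916)
3446711 + Y(1, (-41 + 205)/(233 - 348)) = 3446711 - 1/916 = 3157187275/916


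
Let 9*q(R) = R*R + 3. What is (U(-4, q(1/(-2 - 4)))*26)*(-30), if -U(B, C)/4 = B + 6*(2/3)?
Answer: 0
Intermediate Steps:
q(R) = ⅓ + R²/9 (q(R) = (R*R + 3)/9 = (R² + 3)/9 = (3 + R²)/9 = ⅓ + R²/9)
U(B, C) = -16 - 4*B (U(B, C) = -4*(B + 6*(2/3)) = -4*(B + 6*(2*(⅓))) = -4*(B + 6*(⅔)) = -4*(B + 4) = -4*(4 + B) = -16 - 4*B)
(U(-4, q(1/(-2 - 4)))*26)*(-30) = ((-16 - 4*(-4))*26)*(-30) = ((-16 + 16)*26)*(-30) = (0*26)*(-30) = 0*(-30) = 0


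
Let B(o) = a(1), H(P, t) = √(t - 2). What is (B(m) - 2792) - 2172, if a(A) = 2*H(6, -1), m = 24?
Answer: -4964 + 2*I*√3 ≈ -4964.0 + 3.4641*I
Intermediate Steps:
H(P, t) = √(-2 + t)
a(A) = 2*I*√3 (a(A) = 2*√(-2 - 1) = 2*√(-3) = 2*(I*√3) = 2*I*√3)
B(o) = 2*I*√3
(B(m) - 2792) - 2172 = (2*I*√3 - 2792) - 2172 = (-2792 + 2*I*√3) - 2172 = -4964 + 2*I*√3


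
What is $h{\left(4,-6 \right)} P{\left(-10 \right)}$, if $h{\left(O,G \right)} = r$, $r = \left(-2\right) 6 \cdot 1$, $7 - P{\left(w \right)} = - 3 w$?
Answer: $276$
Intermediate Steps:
$P{\left(w \right)} = 7 + 3 w$ ($P{\left(w \right)} = 7 - - 3 w = 7 + 3 w$)
$r = -12$ ($r = \left(-12\right) 1 = -12$)
$h{\left(O,G \right)} = -12$
$h{\left(4,-6 \right)} P{\left(-10 \right)} = - 12 \left(7 + 3 \left(-10\right)\right) = - 12 \left(7 - 30\right) = \left(-12\right) \left(-23\right) = 276$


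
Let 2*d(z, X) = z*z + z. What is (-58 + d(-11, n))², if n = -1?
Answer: 9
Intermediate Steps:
d(z, X) = z/2 + z²/2 (d(z, X) = (z*z + z)/2 = (z² + z)/2 = (z + z²)/2 = z/2 + z²/2)
(-58 + d(-11, n))² = (-58 + (½)*(-11)*(1 - 11))² = (-58 + (½)*(-11)*(-10))² = (-58 + 55)² = (-3)² = 9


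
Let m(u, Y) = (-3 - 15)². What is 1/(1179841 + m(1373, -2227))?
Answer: 1/1180165 ≈ 8.4734e-7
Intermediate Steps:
m(u, Y) = 324 (m(u, Y) = (-18)² = 324)
1/(1179841 + m(1373, -2227)) = 1/(1179841 + 324) = 1/1180165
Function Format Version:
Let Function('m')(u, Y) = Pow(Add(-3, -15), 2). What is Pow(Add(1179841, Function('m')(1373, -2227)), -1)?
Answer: Rational(1, 1180165) ≈ 8.4734e-7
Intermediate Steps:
Function('m')(u, Y) = 324 (Function('m')(u, Y) = Pow(-18, 2) = 324)
Pow(Add(1179841, Function('m')(1373, -2227)), -1) = Pow(Add(1179841, 324), -1) = Pow(1180165, -1) = Rational(1, 1180165)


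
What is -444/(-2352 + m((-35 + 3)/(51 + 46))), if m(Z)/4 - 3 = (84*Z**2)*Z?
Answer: 33768901/178888739 ≈ 0.18877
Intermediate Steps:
m(Z) = 12 + 336*Z**3 (m(Z) = 12 + 4*((84*Z**2)*Z) = 12 + 4*(84*Z**3) = 12 + 336*Z**3)
-444/(-2352 + m((-35 + 3)/(51 + 46))) = -444/(-2352 + (12 + 336*((-35 + 3)/(51 + 46))**3)) = -444/(-2352 + (12 + 336*(-32/97)**3)) = -444/(-2352 + (12 + 336*(-32768/912673))) = -444/(-2352 + (12 - 11010048/912673)) = -444/(-2352 - 57972/912673) = -444/(-2146664868/912673) = -444*(-912673/2146664868) = 33768901/178888739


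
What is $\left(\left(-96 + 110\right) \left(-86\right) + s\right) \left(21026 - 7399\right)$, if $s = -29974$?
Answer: $-424862606$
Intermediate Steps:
$\left(\left(-96 + 110\right) \left(-86\right) + s\right) \left(21026 - 7399\right) = \left(\left(-96 + 110\right) \left(-86\right) - 29974\right) \left(21026 - 7399\right) = \left(14 \left(-86\right) - 29974\right) 13627 = \left(-1204 - 29974\right) 13627 = \left(-31178\right) 13627 = -424862606$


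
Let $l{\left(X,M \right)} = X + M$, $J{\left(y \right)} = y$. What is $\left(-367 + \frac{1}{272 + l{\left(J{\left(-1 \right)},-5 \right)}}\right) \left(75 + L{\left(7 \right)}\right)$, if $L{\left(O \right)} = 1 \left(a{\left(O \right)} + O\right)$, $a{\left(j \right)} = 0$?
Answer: $- \frac{4002461}{133} \approx -30094.0$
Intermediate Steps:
$l{\left(X,M \right)} = M + X$
$L{\left(O \right)} = O$ ($L{\left(O \right)} = 1 \left(0 + O\right) = 1 O = O$)
$\left(-367 + \frac{1}{272 + l{\left(J{\left(-1 \right)},-5 \right)}}\right) \left(75 + L{\left(7 \right)}\right) = \left(-367 + \frac{1}{272 - 6}\right) \left(75 + 7\right) = \left(-367 + \frac{1}{272 - 6}\right) 82 = \left(-367 + \frac{1}{266}\right) 82 = \left(- \frac{97621}{266}\right) 82 = - \frac{4002461}{133}$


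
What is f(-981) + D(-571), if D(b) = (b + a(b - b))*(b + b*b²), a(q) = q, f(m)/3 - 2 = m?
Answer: 106303056785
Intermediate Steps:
f(m) = 6 + 3*m
D(b) = b*(b + b³) (D(b) = (b + (b - b))*(b + b*b²) = (b + 0)*(b + b³) = b*(b + b³))
f(-981) + D(-571) = (6 + 3*(-981)) + ((-571)² + (-571)⁴) = (6 - 2943) + (326041 + 106302733681) = -2937 + 106303059722 = 106303056785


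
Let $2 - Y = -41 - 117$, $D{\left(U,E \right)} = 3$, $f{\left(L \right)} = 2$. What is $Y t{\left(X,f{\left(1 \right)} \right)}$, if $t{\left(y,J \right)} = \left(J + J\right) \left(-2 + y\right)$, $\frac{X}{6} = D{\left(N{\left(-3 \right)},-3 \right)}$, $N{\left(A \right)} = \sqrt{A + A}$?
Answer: $10240$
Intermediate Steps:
$N{\left(A \right)} = \sqrt{2} \sqrt{A}$ ($N{\left(A \right)} = \sqrt{2 A} = \sqrt{2} \sqrt{A}$)
$X = 18$ ($X = 6 \cdot 3 = 18$)
$t{\left(y,J \right)} = 2 J \left(-2 + y\right)$
$Y = 160$ ($Y = 2 - \left(-41 - 117\right) = 2 - -158 = 2 + 158 = 160$)
$Y t{\left(X,f{\left(1 \right)} \right)} = 160 \cdot 2 \cdot 2 \left(-2 + 18\right) = 160 \cdot 2 \cdot 2 \cdot 16 = 160 \cdot 64 = 10240$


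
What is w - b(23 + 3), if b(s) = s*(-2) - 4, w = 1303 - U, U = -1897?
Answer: 3256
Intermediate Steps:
w = 3200 (w = 1303 - 1*(-1897) = 1303 + 1897 = 3200)
b(s) = -4 - 2*s (b(s) = -2*s - 4 = -4 - 2*s)
w - b(23 + 3) = 3200 - (-4 - 2*(23 + 3)) = 3200 - (-4 - 2*26) = 3200 - (-4 - 52) = 3200 - 1*(-56) = 3200 + 56 = 3256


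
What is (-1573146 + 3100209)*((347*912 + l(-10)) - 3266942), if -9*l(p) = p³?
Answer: -13516188337342/3 ≈ -4.5054e+12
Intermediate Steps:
l(p) = -p³/9
(-1573146 + 3100209)*((347*912 + l(-10)) - 3266942) = (-1573146 + 3100209)*((347*912 - ⅑*(-10)³) - 3266942) = 1527063*((316464 - ⅑*(-1000)) - 3266942) = 1527063*((316464 + 1000/9) - 3266942) = 1527063*(2849176/9 - 3266942) = 1527063*(-26553302/9) = -13516188337342/3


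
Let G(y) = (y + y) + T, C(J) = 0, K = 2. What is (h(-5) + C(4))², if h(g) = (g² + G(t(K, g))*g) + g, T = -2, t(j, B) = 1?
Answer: 400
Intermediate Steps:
G(y) = -2 + 2*y (G(y) = (y + y) - 2 = 2*y - 2 = -2 + 2*y)
h(g) = g + g² (h(g) = (g² + (-2 + 2*1)*g) + g = (g² + (-2 + 2)*g) + g = (g² + 0*g) + g = (g² + 0) + g = g² + g = g + g²)
(h(-5) + C(4))² = (-5*(1 - 5) + 0)² = (-5*(-4) + 0)² = (20 + 0)² = 20² = 400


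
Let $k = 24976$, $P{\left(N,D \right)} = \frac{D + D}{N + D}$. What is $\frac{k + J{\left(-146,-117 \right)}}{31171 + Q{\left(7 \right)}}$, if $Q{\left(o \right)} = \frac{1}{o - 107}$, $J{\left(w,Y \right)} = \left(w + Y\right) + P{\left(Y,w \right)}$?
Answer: $\frac{649981100}{819797037} \approx 0.79286$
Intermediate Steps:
$P{\left(N,D \right)} = \frac{2 D}{D + N}$
$J{\left(w,Y \right)} = Y + w + \frac{2 w}{Y + w}$ ($J{\left(w,Y \right)} = \left(w + Y\right) + \frac{2 w}{w + Y} = \left(Y + w\right) + \frac{2 w}{Y + w} = Y + w + \frac{2 w}{Y + w}$)
$Q{\left(o \right)} = \frac{1}{-107 + o}$
$\frac{k + J{\left(-146,-117 \right)}}{31171 + Q{\left(7 \right)}} = \frac{24976 - \left(263 + \frac{292}{-117 - 146}\right)}{31171 + \frac{1}{-107 + 7}} = \frac{24976 - \left(263 - \frac{292}{263}\right)}{31171 + \frac{1}{-100}} = \frac{24976 - \left(263 - \frac{292}{263}\right)}{31171 - \frac{1}{100}} = \frac{24976 - \frac{68877}{263}}{\frac{3117099}{100}} = \left(24976 - \frac{68877}{263}\right) \frac{100}{3117099} = \frac{6499811}{263} \cdot \frac{100}{3117099} = \frac{649981100}{819797037}$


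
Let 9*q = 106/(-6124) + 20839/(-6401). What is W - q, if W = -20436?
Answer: -1201606956739/58799586 ≈ -20436.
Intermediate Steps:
q = -21382757/58799586 (q = (106/(-6124) + 20839/(-6401))/9 = (106*(-1/6124) + 20839*(-1/6401))/9 = (-53/3062 - 20839/6401)/9 = (1/9)*(-64148271/19599862) = -21382757/58799586 ≈ -0.36366)
W - q = -20436 - 1*(-21382757/58799586) = -20436 + 21382757/58799586 = -1201606956739/58799586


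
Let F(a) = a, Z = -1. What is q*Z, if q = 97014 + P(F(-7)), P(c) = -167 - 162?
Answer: -96685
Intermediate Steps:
P(c) = -329
q = 96685 (q = 97014 - 329 = 96685)
q*Z = 96685*(-1) = -96685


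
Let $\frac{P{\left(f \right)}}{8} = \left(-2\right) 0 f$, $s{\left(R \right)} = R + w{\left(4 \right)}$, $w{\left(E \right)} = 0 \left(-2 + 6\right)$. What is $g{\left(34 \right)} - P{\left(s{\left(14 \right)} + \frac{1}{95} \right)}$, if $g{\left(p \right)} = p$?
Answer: $34$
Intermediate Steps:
$w{\left(E \right)} = 0$ ($w{\left(E \right)} = 0 \cdot 4 = 0$)
$s{\left(R \right)} = R$ ($s{\left(R \right)} = R + 0 = R$)
$P{\left(f \right)} = 0$ ($P{\left(f \right)} = 8 \left(-2\right) 0 f = 8 \cdot 0 f = 8 \cdot 0 = 0$)
$g{\left(34 \right)} - P{\left(s{\left(14 \right)} + \frac{1}{95} \right)} = 34 - 0 = 34 + 0 = 34$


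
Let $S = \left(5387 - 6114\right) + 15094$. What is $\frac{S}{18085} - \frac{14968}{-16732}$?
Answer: $\frac{127771231}{75649555} \approx 1.689$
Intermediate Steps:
$S = 14367$ ($S = -727 + 15094 = 14367$)
$\frac{S}{18085} - \frac{14968}{-16732} = \frac{14367}{18085} - \frac{14968}{-16732} = 14367 \cdot \frac{1}{18085} - - \frac{3742}{4183} = \frac{14367}{18085} + \frac{3742}{4183} = \frac{127771231}{75649555}$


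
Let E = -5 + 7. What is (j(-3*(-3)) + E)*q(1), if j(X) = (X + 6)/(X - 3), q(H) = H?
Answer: 9/2 ≈ 4.5000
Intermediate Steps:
E = 2
j(X) = (6 + X)/(-3 + X)
(j(-3*(-3)) + E)*q(1) = ((6 - 3*(-3))/(-3 - 3*(-3)) + 2)*1 = ((6 + 9)/(-3 + 9) + 2)*1 = (15/6 + 2)*1 = ((⅙)*15 + 2)*1 = (5/2 + 2)*1 = (9/2)*1 = 9/2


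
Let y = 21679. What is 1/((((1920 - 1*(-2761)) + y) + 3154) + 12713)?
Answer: 1/42227 ≈ 2.3682e-5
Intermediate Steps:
1/((((1920 - 1*(-2761)) + y) + 3154) + 12713) = 1/((((1920 - 1*(-2761)) + 21679) + 3154) + 12713) = 1/((((1920 + 2761) + 21679) + 3154) + 12713) = 1/(((4681 + 21679) + 3154) + 12713) = 1/((26360 + 3154) + 12713) = 1/(29514 + 12713) = 1/42227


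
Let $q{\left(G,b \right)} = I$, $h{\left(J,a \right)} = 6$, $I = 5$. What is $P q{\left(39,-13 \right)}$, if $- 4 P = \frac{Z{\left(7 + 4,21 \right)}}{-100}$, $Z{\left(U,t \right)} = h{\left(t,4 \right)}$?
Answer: $\frac{3}{40} \approx 0.075$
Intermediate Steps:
$q{\left(G,b \right)} = 5$
$Z{\left(U,t \right)} = 6$
$P = \frac{3}{200}$ ($P = - \frac{6 \frac{1}{-100}}{4} = - \frac{6 \left(- \frac{1}{100}\right)}{4} = \left(- \frac{1}{4}\right) \left(- \frac{3}{50}\right) = \frac{3}{200} \approx 0.015$)
$P q{\left(39,-13 \right)} = \frac{3}{200} \cdot 5 = \frac{3}{40}$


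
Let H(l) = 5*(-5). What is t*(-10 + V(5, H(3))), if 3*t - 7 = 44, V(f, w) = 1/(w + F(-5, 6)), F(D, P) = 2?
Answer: -3927/23 ≈ -170.74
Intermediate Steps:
H(l) = -25
V(f, w) = 1/(2 + w) (V(f, w) = 1/(w + 2) = 1/(2 + w))
t = 17 (t = 7/3 + (⅓)*44 = 7/3 + 44/3 = 17)
t*(-10 + V(5, H(3))) = 17*(-10 + 1/(2 - 25)) = 17*(-10 + 1/(-23)) = 17*(-10 - 1/23) = 17*(-231/23) = -3927/23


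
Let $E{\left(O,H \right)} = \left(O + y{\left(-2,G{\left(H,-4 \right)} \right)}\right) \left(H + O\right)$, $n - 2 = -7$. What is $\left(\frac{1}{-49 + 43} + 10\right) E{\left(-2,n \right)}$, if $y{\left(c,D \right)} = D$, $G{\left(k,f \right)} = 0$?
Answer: $\frac{413}{3} \approx 137.67$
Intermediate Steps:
$n = -5$ ($n = 2 - 7 = -5$)
$E{\left(O,H \right)} = O \left(H + O\right)$ ($E{\left(O,H \right)} = \left(O + 0\right) \left(H + O\right) = O \left(H + O\right)$)
$\left(\frac{1}{-49 + 43} + 10\right) E{\left(-2,n \right)} = \left(\frac{1}{-49 + 43} + 10\right) \left(- 2 \left(-5 - 2\right)\right) = \left(\frac{1}{-6} + 10\right) \left(\left(-2\right) \left(-7\right)\right) = \left(- \frac{1}{6} + 10\right) 14 = \frac{59}{6} \cdot 14 = \frac{413}{3}$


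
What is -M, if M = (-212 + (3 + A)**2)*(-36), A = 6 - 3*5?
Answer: -6336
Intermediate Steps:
A = -9 (A = 6 - 15 = -9)
M = 6336 (M = (-212 + (3 - 9)**2)*(-36) = (-212 + (-6)**2)*(-36) = (-212 + 36)*(-36) = -176*(-36) = 6336)
-M = -1*6336 = -6336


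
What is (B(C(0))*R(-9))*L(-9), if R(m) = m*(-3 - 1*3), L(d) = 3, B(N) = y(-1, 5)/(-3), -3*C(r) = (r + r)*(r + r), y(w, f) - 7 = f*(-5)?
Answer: 972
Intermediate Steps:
y(w, f) = 7 - 5*f (y(w, f) = 7 + f*(-5) = 7 - 5*f)
C(r) = -4*r**2/3 (C(r) = -(r + r)*(r + r)/3 = -2*r*2*r/3 = -4*r**2/3)
B(N) = 6 (B(N) = (7 - 5*5)/(-3) = (7 - 25)*(-1/3) = -18*(-1/3) = 6)
R(m) = -6*m (R(m) = m*(-3 - 3) = m*(-6) = -6*m)
(B(C(0))*R(-9))*L(-9) = (6*(-6*(-9)))*3 = (6*54)*3 = 324*3 = 972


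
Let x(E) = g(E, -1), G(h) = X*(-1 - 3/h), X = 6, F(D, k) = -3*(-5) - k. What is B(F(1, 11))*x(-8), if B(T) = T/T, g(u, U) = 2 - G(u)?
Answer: 23/4 ≈ 5.7500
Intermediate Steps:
F(D, k) = 15 - k
G(h) = -6 - 18/h (G(h) = 6*(-1 - 3/h) = -6 - 18/h)
g(u, U) = 8 + 18/u (g(u, U) = 2 - (-6 - 18/u) = 2 + (6 + 18/u) = 8 + 18/u)
B(T) = 1
x(E) = 8 + 18/E
B(F(1, 11))*x(-8) = 1*(8 + 18/(-8)) = 1*(8 + 18*(-1/8)) = 1*(8 - 9/4) = 1*(23/4) = 23/4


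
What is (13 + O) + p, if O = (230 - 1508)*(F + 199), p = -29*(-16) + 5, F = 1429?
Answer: -2080102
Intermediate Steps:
p = 469 (p = 464 + 5 = 469)
O = -2080584 (O = (230 - 1508)*(1429 + 199) = -1278*1628 = -2080584)
(13 + O) + p = (13 - 2080584) + 469 = -2080571 + 469 = -2080102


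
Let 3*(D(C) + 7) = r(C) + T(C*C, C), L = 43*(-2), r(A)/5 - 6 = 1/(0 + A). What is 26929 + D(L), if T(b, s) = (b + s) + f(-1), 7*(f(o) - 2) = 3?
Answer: 17680413/602 ≈ 29369.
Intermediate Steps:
f(o) = 17/7 (f(o) = 2 + (⅐)*3 = 2 + 3/7 = 17/7)
T(b, s) = 17/7 + b + s (T(b, s) = (b + s) + 17/7 = 17/7 + b + s)
r(A) = 30 + 5/A (r(A) = 30 + 5/(0 + A) = 30 + 5/A)
L = -86
D(C) = 80/21 + C/3 + C²/3 + 5/(3*C) (D(C) = -7 + ((30 + 5/C) + (17/7 + C*C + C))/3 = -7 + ((30 + 5/C) + (17/7 + C² + C))/3 = -7 + ((30 + 5/C) + (17/7 + C + C²))/3 = -7 + (227/7 + C + C² + 5/C)/3 = -7 + (227/21 + C/3 + C²/3 + 5/(3*C)) = 80/21 + C/3 + C²/3 + 5/(3*C))
26929 + D(L) = 26929 + (80/21 + (⅓)*(-86) + (⅓)*(-86)² + (5/3)/(-86)) = 26929 + (80/21 - 86/3 + (⅓)*7396 + (5/3)*(-1/86)) = 26929 + (80/21 - 86/3 + 7396/3 - 5/258) = 26929 + 1469155/602 = 17680413/602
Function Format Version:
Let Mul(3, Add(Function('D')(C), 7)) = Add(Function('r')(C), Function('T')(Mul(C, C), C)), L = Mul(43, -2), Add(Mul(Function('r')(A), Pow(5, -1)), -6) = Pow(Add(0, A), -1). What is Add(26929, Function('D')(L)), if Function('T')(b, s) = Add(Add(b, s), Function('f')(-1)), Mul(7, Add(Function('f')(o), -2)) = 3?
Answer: Rational(17680413, 602) ≈ 29369.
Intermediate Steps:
Function('f')(o) = Rational(17, 7) (Function('f')(o) = Add(2, Mul(Rational(1, 7), 3)) = Add(2, Rational(3, 7)) = Rational(17, 7))
Function('T')(b, s) = Add(Rational(17, 7), b, s) (Function('T')(b, s) = Add(Add(b, s), Rational(17, 7)) = Add(Rational(17, 7), b, s))
Function('r')(A) = Add(30, Mul(5, Pow(A, -1))) (Function('r')(A) = Add(30, Mul(5, Pow(Add(0, A), -1))) = Add(30, Mul(5, Pow(A, -1))))
L = -86
Function('D')(C) = Add(Rational(80, 21), Mul(Rational(1, 3), C), Mul(Rational(1, 3), Pow(C, 2)), Mul(Rational(5, 3), Pow(C, -1))) (Function('D')(C) = Add(-7, Mul(Rational(1, 3), Add(Add(30, Mul(5, Pow(C, -1))), Add(Rational(17, 7), Mul(C, C), C)))) = Add(-7, Mul(Rational(1, 3), Add(Add(30, Mul(5, Pow(C, -1))), Add(Rational(17, 7), Pow(C, 2), C)))) = Add(-7, Mul(Rational(1, 3), Add(Add(30, Mul(5, Pow(C, -1))), Add(Rational(17, 7), C, Pow(C, 2))))) = Add(-7, Mul(Rational(1, 3), Add(Rational(227, 7), C, Pow(C, 2), Mul(5, Pow(C, -1))))) = Add(-7, Add(Rational(227, 21), Mul(Rational(1, 3), C), Mul(Rational(1, 3), Pow(C, 2)), Mul(Rational(5, 3), Pow(C, -1)))) = Add(Rational(80, 21), Mul(Rational(1, 3), C), Mul(Rational(1, 3), Pow(C, 2)), Mul(Rational(5, 3), Pow(C, -1))))
Add(26929, Function('D')(L)) = Add(26929, Add(Rational(80, 21), Mul(Rational(1, 3), -86), Mul(Rational(1, 3), Pow(-86, 2)), Mul(Rational(5, 3), Pow(-86, -1)))) = Add(26929, Add(Rational(80, 21), Rational(-86, 3), Mul(Rational(1, 3), 7396), Mul(Rational(5, 3), Rational(-1, 86)))) = Add(26929, Add(Rational(80, 21), Rational(-86, 3), Rational(7396, 3), Rational(-5, 258))) = Add(26929, Rational(1469155, 602)) = Rational(17680413, 602)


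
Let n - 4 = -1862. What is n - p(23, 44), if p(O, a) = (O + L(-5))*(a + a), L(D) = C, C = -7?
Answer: -3266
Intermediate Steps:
n = -1858 (n = 4 - 1862 = -1858)
L(D) = -7
p(O, a) = 2*a*(-7 + O) (p(O, a) = (O - 7)*(a + a) = (-7 + O)*(2*a) = 2*a*(-7 + O))
n - p(23, 44) = -1858 - 2*44*(-7 + 23) = -1858 - 2*44*16 = -1858 - 1*1408 = -1858 - 1408 = -3266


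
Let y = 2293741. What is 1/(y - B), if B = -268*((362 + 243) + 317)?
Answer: 1/2540837 ≈ 3.9357e-7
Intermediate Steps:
B = -247096 (B = -268*(605 + 317) = -268*922 = -247096)
1/(y - B) = 1/(2293741 - 1*(-247096)) = 1/(2293741 + 247096) = 1/2540837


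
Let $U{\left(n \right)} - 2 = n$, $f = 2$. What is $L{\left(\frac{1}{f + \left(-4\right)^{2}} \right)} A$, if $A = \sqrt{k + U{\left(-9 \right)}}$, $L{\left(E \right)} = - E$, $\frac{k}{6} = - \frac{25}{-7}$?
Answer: $- \frac{\sqrt{707}}{126} \approx -0.21103$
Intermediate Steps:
$k = \frac{150}{7}$ ($k = 6 \left(- \frac{25}{-7}\right) = 6 \left(\left(-25\right) \left(- \frac{1}{7}\right)\right) = 6 \cdot \frac{25}{7} = \frac{150}{7} \approx 21.429$)
$U{\left(n \right)} = 2 + n$
$A = \frac{\sqrt{707}}{7}$ ($A = \sqrt{\frac{150}{7} + \left(2 - 9\right)} = \sqrt{\frac{150}{7} - 7} = \sqrt{\frac{101}{7}} = \frac{\sqrt{707}}{7} \approx 3.7985$)
$L{\left(\frac{1}{f + \left(-4\right)^{2}} \right)} A = - \frac{1}{2 + \left(-4\right)^{2}} \frac{\sqrt{707}}{7} = - \frac{1}{2 + 16} \frac{\sqrt{707}}{7} = - \frac{1}{18} \frac{\sqrt{707}}{7} = \left(-1\right) \frac{1}{18} \frac{\sqrt{707}}{7} = - \frac{\frac{1}{7} \sqrt{707}}{18} = - \frac{\sqrt{707}}{126}$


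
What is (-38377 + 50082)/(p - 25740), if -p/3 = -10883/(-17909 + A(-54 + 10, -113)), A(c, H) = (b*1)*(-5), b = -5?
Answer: -209332220/460366809 ≈ -0.45471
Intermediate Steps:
A(c, H) = 25 (A(c, H) = -5*1*(-5) = -5*(-5) = 25)
p = -32649/17884 (p = -(-32649)/(-17909 + 25) = -(-32649)/(-17884) = -(-32649)*(-1)/17884 = -3*10883/17884 = -32649/17884 ≈ -1.8256)
(-38377 + 50082)/(p - 25740) = (-38377 + 50082)/(-32649/17884 - 25740) = 11705/(-460366809/17884) = 11705*(-17884/460366809) = -209332220/460366809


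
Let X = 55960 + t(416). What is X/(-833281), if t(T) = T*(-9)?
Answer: -52216/833281 ≈ -0.062663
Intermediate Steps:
t(T) = -9*T
X = 52216 (X = 55960 - 9*416 = 55960 - 3744 = 52216)
X/(-833281) = 52216/(-833281) = 52216*(-1/833281) = -52216/833281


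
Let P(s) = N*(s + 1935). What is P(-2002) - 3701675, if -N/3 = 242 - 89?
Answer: -3670922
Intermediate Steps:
N = -459 (N = -3*(242 - 89) = -3*153 = -459)
P(s) = -888165 - 459*s (P(s) = -459*(s + 1935) = -459*(1935 + s) = -888165 - 459*s)
P(-2002) - 3701675 = (-888165 - 459*(-2002)) - 3701675 = (-888165 + 918918) - 3701675 = 30753 - 3701675 = -3670922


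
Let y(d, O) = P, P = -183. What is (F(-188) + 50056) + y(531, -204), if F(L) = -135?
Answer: 49738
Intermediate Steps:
y(d, O) = -183
(F(-188) + 50056) + y(531, -204) = (-135 + 50056) - 183 = 49921 - 183 = 49738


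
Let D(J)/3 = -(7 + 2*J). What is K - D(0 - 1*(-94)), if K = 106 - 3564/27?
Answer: 559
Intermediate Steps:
D(J) = -21 - 6*J (D(J) = 3*(-(7 + 2*J)) = 3*(-7 - 2*J) = -21 - 6*J)
K = -26 (K = 106 - 3564/27 = 106 - 54*22/9 = 106 - 132 = -26)
K - D(0 - 1*(-94)) = -26 - (-21 - 6*(0 - 1*(-94))) = -26 - (-21 - 6*(0 + 94)) = -26 - (-21 - 6*94) = -26 - (-21 - 564) = -26 - 1*(-585) = -26 + 585 = 559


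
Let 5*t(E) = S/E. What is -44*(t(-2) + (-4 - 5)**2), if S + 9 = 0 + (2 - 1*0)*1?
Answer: -17974/5 ≈ -3594.8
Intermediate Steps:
S = -7 (S = -9 + (0 + (2 - 1*0)*1) = -9 + (0 + (2 + 0)*1) = -9 + (0 + 2*1) = -9 + (0 + 2) = -9 + 2 = -7)
t(E) = -7/(5*E) (t(E) = (-7/E)/5 = -7/(5*E))
-44*(t(-2) + (-4 - 5)**2) = -44*(-7/5/(-2) + (-4 - 5)**2) = -44*(-7/5*(-1/2) + (-9)**2) = -44*(7/10 + 81) = -44*817/10 = -17974/5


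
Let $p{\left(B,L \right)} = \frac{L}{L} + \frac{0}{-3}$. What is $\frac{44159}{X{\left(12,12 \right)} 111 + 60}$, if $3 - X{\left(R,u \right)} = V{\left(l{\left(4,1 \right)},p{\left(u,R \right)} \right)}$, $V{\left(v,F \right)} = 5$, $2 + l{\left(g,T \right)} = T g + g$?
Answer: $- \frac{44159}{162} \approx -272.59$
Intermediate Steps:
$l{\left(g,T \right)} = -2 + g + T g$ ($l{\left(g,T \right)} = -2 + \left(T g + g\right) = -2 + \left(g + T g\right) = -2 + g + T g$)
$p{\left(B,L \right)} = 1$ ($p{\left(B,L \right)} = 1 + 0 \left(- \frac{1}{3}\right) = 1 + 0 = 1$)
$X{\left(R,u \right)} = -2$ ($X{\left(R,u \right)} = 3 - 5 = -2$)
$\frac{44159}{X{\left(12,12 \right)} 111 + 60} = \frac{44159}{\left(-2\right) 111 + 60} = \frac{44159}{-222 + 60} = \frac{44159}{-162} = 44159 \left(- \frac{1}{162}\right) = - \frac{44159}{162}$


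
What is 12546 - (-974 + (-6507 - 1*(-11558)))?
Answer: 8469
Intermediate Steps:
12546 - (-974 + (-6507 - 1*(-11558))) = 12546 - (-974 + (-6507 + 11558)) = 12546 - (-974 + 5051) = 12546 - 1*4077 = 12546 - 4077 = 8469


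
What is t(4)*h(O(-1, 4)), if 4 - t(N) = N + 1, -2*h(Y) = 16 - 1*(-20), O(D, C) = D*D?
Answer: 18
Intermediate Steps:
O(D, C) = D²
h(Y) = -18 (h(Y) = -(16 - 1*(-20))/2 = -(16 + 20)/2 = -½*36 = -18)
t(N) = 3 - N (t(N) = 4 - (N + 1) = 4 - (1 + N) = 4 + (-1 - N) = 3 - N)
t(4)*h(O(-1, 4)) = (3 - 1*4)*(-18) = (3 - 4)*(-18) = -1*(-18) = 18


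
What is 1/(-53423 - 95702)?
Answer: -1/149125 ≈ -6.7058e-6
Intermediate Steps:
1/(-53423 - 95702) = 1/(-149125) = -1/149125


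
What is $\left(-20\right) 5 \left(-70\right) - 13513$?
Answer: $-6513$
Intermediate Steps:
$\left(-20\right) 5 \left(-70\right) - 13513 = \left(-100\right) \left(-70\right) - 13513 = 7000 - 13513 = -6513$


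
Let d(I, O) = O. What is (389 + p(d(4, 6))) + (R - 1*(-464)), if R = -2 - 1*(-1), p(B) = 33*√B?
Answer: 852 + 33*√6 ≈ 932.83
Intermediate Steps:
R = -1 (R = -2 + 1 = -1)
(389 + p(d(4, 6))) + (R - 1*(-464)) = (389 + 33*√6) + (-1 - 1*(-464)) = (389 + 33*√6) + (-1 + 464) = (389 + 33*√6) + 463 = 852 + 33*√6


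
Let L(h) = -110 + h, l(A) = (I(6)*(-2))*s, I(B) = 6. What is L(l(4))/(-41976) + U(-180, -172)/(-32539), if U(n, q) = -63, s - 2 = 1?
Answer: 3697591/682928532 ≈ 0.0054143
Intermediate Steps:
s = 3 (s = 2 + 1 = 3)
l(A) = -36 (l(A) = (6*(-2))*3 = -12*3 = -36)
L(l(4))/(-41976) + U(-180, -172)/(-32539) = (-110 - 36)/(-41976) - 63/(-32539) = -146*(-1/41976) - 63*(-1/32539) = 73/20988 + 63/32539 = 3697591/682928532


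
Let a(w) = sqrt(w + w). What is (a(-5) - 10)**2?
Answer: (10 - I*sqrt(10))**2 ≈ 90.0 - 63.246*I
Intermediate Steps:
a(w) = sqrt(2)*sqrt(w) (a(w) = sqrt(2*w) = sqrt(2)*sqrt(w))
(a(-5) - 10)**2 = (sqrt(2)*sqrt(-5) - 10)**2 = (sqrt(2)*(I*sqrt(5)) - 10)**2 = (I*sqrt(10) - 10)**2 = (-10 + I*sqrt(10))**2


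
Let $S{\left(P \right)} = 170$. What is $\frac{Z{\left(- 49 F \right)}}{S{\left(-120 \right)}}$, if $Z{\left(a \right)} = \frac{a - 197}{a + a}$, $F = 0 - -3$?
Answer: $\frac{86}{12495} \approx 0.0068827$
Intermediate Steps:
$F = 3$ ($F = 0 + 3 = 3$)
$Z{\left(a \right)} = \frac{-197 + a}{2 a}$
$\frac{Z{\left(- 49 F \right)}}{S{\left(-120 \right)}} = \frac{\frac{1}{2} \frac{1}{\left(-49\right) 3} \left(-197 - 147\right)}{170} = \frac{-197 - 147}{2 \left(-147\right)} \frac{1}{170} = \frac{1}{2} \left(- \frac{1}{147}\right) \left(-344\right) \frac{1}{170} = \frac{172}{147} \cdot \frac{1}{170} = \frac{86}{12495}$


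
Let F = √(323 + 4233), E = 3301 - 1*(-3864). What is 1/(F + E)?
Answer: 7165/51332669 - 2*√1139/51332669 ≈ 0.00013826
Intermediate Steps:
E = 7165 (E = 3301 + 3864 = 7165)
F = 2*√1139 (F = √4556 = 2*√1139 ≈ 67.498)
1/(F + E) = 1/(2*√1139 + 7165) = 1/(7165 + 2*√1139)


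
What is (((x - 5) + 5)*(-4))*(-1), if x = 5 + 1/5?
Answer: 104/5 ≈ 20.800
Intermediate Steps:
x = 26/5 (x = 5 + ⅕ = 26/5 ≈ 5.2000)
(((x - 5) + 5)*(-4))*(-1) = (((26/5 - 5) + 5)*(-4))*(-1) = ((⅕ + 5)*(-4))*(-1) = ((26/5)*(-4))*(-1) = -104/5*(-1) = 104/5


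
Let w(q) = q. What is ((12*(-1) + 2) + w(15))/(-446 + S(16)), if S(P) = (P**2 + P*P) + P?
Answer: 5/82 ≈ 0.060976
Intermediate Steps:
S(P) = P + 2*P**2 (S(P) = (P**2 + P**2) + P = 2*P**2 + P = P + 2*P**2)
((12*(-1) + 2) + w(15))/(-446 + S(16)) = ((12*(-1) + 2) + 15)/(-446 + 16*(1 + 2*16)) = ((-12 + 2) + 15)/(-446 + 16*(1 + 32)) = (-10 + 15)/(-446 + 16*33) = 5/(-446 + 528) = 5/82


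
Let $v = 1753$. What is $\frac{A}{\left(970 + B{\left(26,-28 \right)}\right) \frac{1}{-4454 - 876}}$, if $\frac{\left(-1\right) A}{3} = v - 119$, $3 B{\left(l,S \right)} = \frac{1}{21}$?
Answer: $\frac{1646042580}{61111} \approx 26935.0$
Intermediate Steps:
$B{\left(l,S \right)} = \frac{1}{63}$ ($B{\left(l,S \right)} = \frac{1}{3 \cdot 21} = \frac{1}{3} \cdot \frac{1}{21} = \frac{1}{63}$)
$A = -4902$ ($A = - 3 \left(1753 - 119\right) = \left(-3\right) 1634 = -4902$)
$\frac{A}{\left(970 + B{\left(26,-28 \right)}\right) \frac{1}{-4454 - 876}} = - \frac{4902}{\left(970 + \frac{1}{63}\right) \frac{1}{-4454 - 876}} = - \frac{4902}{\frac{61111}{63} \frac{1}{-5330}} = - \frac{4902}{\frac{61111}{63} \left(- \frac{1}{5330}\right)} = - \frac{4902}{- \frac{61111}{335790}} = \left(-4902\right) \left(- \frac{335790}{61111}\right) = \frac{1646042580}{61111}$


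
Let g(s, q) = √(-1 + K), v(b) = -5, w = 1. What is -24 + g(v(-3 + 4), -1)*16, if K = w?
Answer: -24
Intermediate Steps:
K = 1
g(s, q) = 0 (g(s, q) = √(-1 + 1) = √0 = 0)
-24 + g(v(-3 + 4), -1)*16 = -24 + 0*16 = -24 + 0 = -24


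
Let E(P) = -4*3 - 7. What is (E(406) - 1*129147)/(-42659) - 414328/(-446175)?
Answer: 2596739938/656323425 ≈ 3.9565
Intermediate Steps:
E(P) = -19 (E(P) = -12 - 7 = -19)
(E(406) - 1*129147)/(-42659) - 414328/(-446175) = (-19 - 1*129147)/(-42659) - 414328/(-446175) = (-19 - 129147)*(-1/42659) - 414328*(-1/446175) = -129166*(-1/42659) + 414328/446175 = 4454/1471 + 414328/446175 = 2596739938/656323425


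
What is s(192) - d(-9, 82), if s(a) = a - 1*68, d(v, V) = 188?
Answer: -64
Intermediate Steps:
s(a) = -68 + a (s(a) = a - 68 = -68 + a)
s(192) - d(-9, 82) = (-68 + 192) - 1*188 = 124 - 188 = -64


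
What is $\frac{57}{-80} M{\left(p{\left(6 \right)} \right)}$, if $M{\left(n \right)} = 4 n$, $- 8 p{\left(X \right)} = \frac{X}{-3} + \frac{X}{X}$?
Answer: $- \frac{57}{160} \approx -0.35625$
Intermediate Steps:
$p{\left(X \right)} = - \frac{1}{8} + \frac{X}{24}$ ($p{\left(X \right)} = - \frac{\frac{X}{-3} + \frac{X}{X}}{8} = - \frac{X \left(- \frac{1}{3}\right) + 1}{8} = - \frac{- \frac{X}{3} + 1}{8} = - \frac{1 - \frac{X}{3}}{8} = - \frac{1}{8} + \frac{X}{24}$)
$\frac{57}{-80} M{\left(p{\left(6 \right)} \right)} = \frac{57}{-80} \cdot 4 \left(- \frac{1}{8} + \frac{1}{24} \cdot 6\right) = 57 \left(- \frac{1}{80}\right) 4 \left(- \frac{1}{8} + \frac{1}{4}\right) = - \frac{57 \cdot 4 \cdot \frac{1}{8}}{80} = \left(- \frac{57}{80}\right) \frac{1}{2} = - \frac{57}{160}$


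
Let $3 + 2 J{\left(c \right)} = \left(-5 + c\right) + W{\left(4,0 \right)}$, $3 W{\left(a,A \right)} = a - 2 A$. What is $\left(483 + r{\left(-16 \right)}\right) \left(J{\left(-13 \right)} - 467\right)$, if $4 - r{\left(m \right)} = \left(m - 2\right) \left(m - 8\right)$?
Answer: $- \frac{157355}{6} \approx -26226.0$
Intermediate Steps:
$W{\left(a,A \right)} = - \frac{2 A}{3} + \frac{a}{3}$ ($W{\left(a,A \right)} = \frac{a - 2 A}{3} = - \frac{2 A}{3} + \frac{a}{3}$)
$r{\left(m \right)} = 4 - \left(-8 + m\right) \left(-2 + m\right)$ ($r{\left(m \right)} = 4 - \left(m - 2\right) \left(m - 8\right) = 4 - \left(-2 + m\right) \left(-8 + m\right) = 4 - \left(-8 + m\right) \left(-2 + m\right)$)
$J{\left(c \right)} = - \frac{10}{3} + \frac{c}{2}$ ($J{\left(c \right)} = - \frac{3}{2} + \frac{\left(-5 + c\right) + \left(\left(- \frac{2}{3}\right) 0 + \frac{1}{3} \cdot 4\right)}{2} = - \frac{3}{2} + \frac{\left(-5 + c\right) + \left(0 + \frac{4}{3}\right)}{2} = - \frac{3}{2} + \frac{\left(-5 + c\right) + \frac{4}{3}}{2} = - \frac{3}{2} + \frac{- \frac{11}{3} + c}{2} = - \frac{3}{2} + \left(- \frac{11}{6} + \frac{c}{2}\right) = - \frac{10}{3} + \frac{c}{2}$)
$\left(483 + r{\left(-16 \right)}\right) \left(J{\left(-13 \right)} - 467\right) = \left(483 - 428\right) \left(\left(- \frac{10}{3} + \frac{1}{2} \left(-13\right)\right) - 467\right) = \left(483 - 428\right) \left(\left(- \frac{10}{3} - \frac{13}{2}\right) - 467\right) = \left(483 - 428\right) \left(- \frac{59}{6} - 467\right) = \left(483 - 428\right) \left(- \frac{2861}{6}\right) = 55 \left(- \frac{2861}{6}\right) = - \frac{157355}{6}$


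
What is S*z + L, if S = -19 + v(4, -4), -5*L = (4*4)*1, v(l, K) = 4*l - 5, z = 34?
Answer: -1376/5 ≈ -275.20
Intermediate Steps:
v(l, K) = -5 + 4*l
L = -16/5 (L = -4*4/5 = -16/5 ≈ -3.2000)
S = -8 (S = -19 + (-5 + 4*4) = -19 + (-5 + 16) = -19 + 11 = -8)
S*z + L = -8*34 - 16/5 = -272 - 16/5 = -1376/5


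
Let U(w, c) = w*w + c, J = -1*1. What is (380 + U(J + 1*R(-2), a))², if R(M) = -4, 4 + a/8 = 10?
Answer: 205209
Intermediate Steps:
a = 48 (a = -32 + 8*10 = -32 + 80 = 48)
J = -1
U(w, c) = c + w² (U(w, c) = w² + c = c + w²)
(380 + U(J + 1*R(-2), a))² = (380 + (48 + (-1 + 1*(-4))²))² = (380 + (48 + (-1 - 4)²))² = (380 + (48 + (-5)²))² = (380 + (48 + 25))² = (380 + 73)² = 453² = 205209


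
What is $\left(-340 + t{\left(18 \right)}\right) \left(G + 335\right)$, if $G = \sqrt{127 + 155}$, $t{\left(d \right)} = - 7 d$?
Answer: $-156110 - 466 \sqrt{282} \approx -1.6394 \cdot 10^{5}$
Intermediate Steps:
$G = \sqrt{282} \approx 16.793$
$\left(-340 + t{\left(18 \right)}\right) \left(G + 335\right) = \left(-340 - 126\right) \left(\sqrt{282} + 335\right) = \left(-340 - 126\right) \left(335 + \sqrt{282}\right) = - 466 \left(335 + \sqrt{282}\right) = -156110 - 466 \sqrt{282}$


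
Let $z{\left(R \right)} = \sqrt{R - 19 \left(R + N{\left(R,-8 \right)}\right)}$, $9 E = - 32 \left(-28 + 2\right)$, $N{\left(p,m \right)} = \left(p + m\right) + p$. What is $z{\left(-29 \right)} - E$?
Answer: $- \frac{832}{9} + 4 \sqrt{111} \approx -50.302$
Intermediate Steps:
$N{\left(p,m \right)} = m + 2 p$ ($N{\left(p,m \right)} = \left(m + p\right) + p = m + 2 p$)
$E = \frac{832}{9}$ ($E = \frac{\left(-32\right) \left(-28 + 2\right)}{9} = \frac{\left(-32\right) \left(-26\right)}{9} = \frac{1}{9} \cdot 832 = \frac{832}{9} \approx 92.444$)
$z{\left(R \right)} = \sqrt{152 - 56 R}$ ($z{\left(R \right)} = \sqrt{R - 19 \left(R + \left(-8 + 2 R\right)\right)} = \sqrt{R - 19 \left(-8 + 3 R\right)} = \sqrt{R - \left(-152 + 57 R\right)} = \sqrt{152 - 56 R}$)
$z{\left(-29 \right)} - E = 2 \sqrt{38 - -406} - \frac{832}{9} = 2 \sqrt{38 + 406} - \frac{832}{9} = 2 \sqrt{444} - \frac{832}{9} = 2 \cdot 2 \sqrt{111} - \frac{832}{9} = 4 \sqrt{111} - \frac{832}{9} = - \frac{832}{9} + 4 \sqrt{111}$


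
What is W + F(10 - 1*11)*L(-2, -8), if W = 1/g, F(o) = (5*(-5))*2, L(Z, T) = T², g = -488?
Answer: -1561601/488 ≈ -3200.0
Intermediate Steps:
F(o) = -50 (F(o) = -25*2 = -50)
W = -1/488 (W = 1/(-488) = -1/488 ≈ -0.0020492)
W + F(10 - 1*11)*L(-2, -8) = -1/488 - 50*(-8)² = -1/488 - 50*64 = -1/488 - 3200 = -1561601/488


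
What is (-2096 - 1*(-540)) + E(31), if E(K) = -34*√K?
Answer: -1556 - 34*√31 ≈ -1745.3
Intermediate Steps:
(-2096 - 1*(-540)) + E(31) = (-2096 - 1*(-540)) - 34*√31 = (-2096 + 540) - 34*√31 = -1556 - 34*√31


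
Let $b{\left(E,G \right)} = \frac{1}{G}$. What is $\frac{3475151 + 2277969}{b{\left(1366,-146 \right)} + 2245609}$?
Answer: $\frac{839955520}{327858913} \approx 2.5619$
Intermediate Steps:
$\frac{3475151 + 2277969}{b{\left(1366,-146 \right)} + 2245609} = \frac{3475151 + 2277969}{\frac{1}{-146} + 2245609} = \frac{5753120}{- \frac{1}{146} + 2245609} = \frac{5753120}{\frac{327858913}{146}} = 5753120 \cdot \frac{146}{327858913} = \frac{839955520}{327858913}$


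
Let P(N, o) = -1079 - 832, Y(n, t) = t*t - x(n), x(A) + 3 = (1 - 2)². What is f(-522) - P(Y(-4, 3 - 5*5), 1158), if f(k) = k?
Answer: 1389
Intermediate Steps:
x(A) = -2 (x(A) = -3 + (1 - 2)² = -3 + (-1)² = -3 + 1 = -2)
Y(n, t) = 2 + t² (Y(n, t) = t*t - 1*(-2) = t² + 2 = 2 + t²)
P(N, o) = -1911
f(-522) - P(Y(-4, 3 - 5*5), 1158) = -522 - 1*(-1911) = -522 + 1911 = 1389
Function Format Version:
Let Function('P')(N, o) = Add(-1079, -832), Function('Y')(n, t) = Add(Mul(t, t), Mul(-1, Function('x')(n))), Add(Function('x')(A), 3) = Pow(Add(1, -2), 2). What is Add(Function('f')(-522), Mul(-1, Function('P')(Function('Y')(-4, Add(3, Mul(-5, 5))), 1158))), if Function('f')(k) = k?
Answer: 1389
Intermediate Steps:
Function('x')(A) = -2 (Function('x')(A) = Add(-3, Pow(Add(1, -2), 2)) = Add(-3, Pow(-1, 2)) = Add(-3, 1) = -2)
Function('Y')(n, t) = Add(2, Pow(t, 2)) (Function('Y')(n, t) = Add(Mul(t, t), Mul(-1, -2)) = Add(Pow(t, 2), 2) = Add(2, Pow(t, 2)))
Function('P')(N, o) = -1911
Add(Function('f')(-522), Mul(-1, Function('P')(Function('Y')(-4, Add(3, Mul(-5, 5))), 1158))) = Add(-522, Mul(-1, -1911)) = Add(-522, 1911) = 1389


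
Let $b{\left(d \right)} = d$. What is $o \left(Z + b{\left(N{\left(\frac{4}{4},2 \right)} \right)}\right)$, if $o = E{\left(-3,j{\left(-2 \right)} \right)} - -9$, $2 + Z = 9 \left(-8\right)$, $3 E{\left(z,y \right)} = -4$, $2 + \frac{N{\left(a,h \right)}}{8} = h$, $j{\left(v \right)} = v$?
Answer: $- \frac{1702}{3} \approx -567.33$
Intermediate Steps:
$N{\left(a,h \right)} = -16 + 8 h$
$E{\left(z,y \right)} = - \frac{4}{3}$ ($E{\left(z,y \right)} = \frac{1}{3} \left(-4\right) = - \frac{4}{3}$)
$Z = -74$ ($Z = -2 + 9 \left(-8\right) = -2 - 72 = -74$)
$o = \frac{23}{3}$ ($o = - \frac{4}{3} - -9 = - \frac{4}{3} + 9 = \frac{23}{3} \approx 7.6667$)
$o \left(Z + b{\left(N{\left(\frac{4}{4},2 \right)} \right)}\right) = \frac{23 \left(-74 + \left(-16 + 8 \cdot 2\right)\right)}{3} = \frac{23 \left(-74 + \left(-16 + 16\right)\right)}{3} = \frac{23 \left(-74 + 0\right)}{3} = \frac{23}{3} \left(-74\right) = - \frac{1702}{3}$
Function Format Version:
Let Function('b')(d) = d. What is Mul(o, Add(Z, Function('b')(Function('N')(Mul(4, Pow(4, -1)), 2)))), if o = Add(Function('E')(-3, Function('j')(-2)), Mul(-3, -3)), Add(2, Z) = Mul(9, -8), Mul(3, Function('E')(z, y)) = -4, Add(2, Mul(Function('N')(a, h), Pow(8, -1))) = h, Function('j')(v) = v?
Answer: Rational(-1702, 3) ≈ -567.33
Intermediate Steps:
Function('N')(a, h) = Add(-16, Mul(8, h))
Function('E')(z, y) = Rational(-4, 3) (Function('E')(z, y) = Mul(Rational(1, 3), -4) = Rational(-4, 3))
Z = -74 (Z = Add(-2, Mul(9, -8)) = Add(-2, -72) = -74)
o = Rational(23, 3) (o = Add(Rational(-4, 3), Mul(-3, -3)) = Add(Rational(-4, 3), 9) = Rational(23, 3) ≈ 7.6667)
Mul(o, Add(Z, Function('b')(Function('N')(Mul(4, Pow(4, -1)), 2)))) = Mul(Rational(23, 3), Add(-74, Add(-16, Mul(8, 2)))) = Mul(Rational(23, 3), Add(-74, Add(-16, 16))) = Mul(Rational(23, 3), Add(-74, 0)) = Mul(Rational(23, 3), -74) = Rational(-1702, 3)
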